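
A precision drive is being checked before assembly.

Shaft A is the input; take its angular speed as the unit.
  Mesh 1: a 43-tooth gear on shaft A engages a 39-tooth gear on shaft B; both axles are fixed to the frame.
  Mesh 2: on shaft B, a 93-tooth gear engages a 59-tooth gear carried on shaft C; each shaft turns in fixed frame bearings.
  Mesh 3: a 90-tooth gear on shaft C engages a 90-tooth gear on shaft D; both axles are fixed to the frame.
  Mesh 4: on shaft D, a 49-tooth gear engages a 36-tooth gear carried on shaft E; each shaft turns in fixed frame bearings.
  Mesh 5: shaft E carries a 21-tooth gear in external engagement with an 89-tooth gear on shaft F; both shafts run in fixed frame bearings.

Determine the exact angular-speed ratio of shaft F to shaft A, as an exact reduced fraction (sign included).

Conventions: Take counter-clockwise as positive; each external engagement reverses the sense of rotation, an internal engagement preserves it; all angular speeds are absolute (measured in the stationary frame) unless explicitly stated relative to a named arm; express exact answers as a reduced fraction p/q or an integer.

-457219/819156

class = fixed-axis compound train [5 meshes; 5 ratios multiply, 5 sense flips]
mesh 1 [43T→39T]: running ratio 43/39, sense −
mesh 2 [93T→59T]: running ratio 1333/767, sense +
mesh 3 [90T→90T]: running ratio 1333/767, sense −
mesh 4 [49T→36T]: running ratio 65317/27612, sense +
mesh 5 [21T→89T]: running ratio 457219/819156, sense −
ω_out/ω_in = -457219/819156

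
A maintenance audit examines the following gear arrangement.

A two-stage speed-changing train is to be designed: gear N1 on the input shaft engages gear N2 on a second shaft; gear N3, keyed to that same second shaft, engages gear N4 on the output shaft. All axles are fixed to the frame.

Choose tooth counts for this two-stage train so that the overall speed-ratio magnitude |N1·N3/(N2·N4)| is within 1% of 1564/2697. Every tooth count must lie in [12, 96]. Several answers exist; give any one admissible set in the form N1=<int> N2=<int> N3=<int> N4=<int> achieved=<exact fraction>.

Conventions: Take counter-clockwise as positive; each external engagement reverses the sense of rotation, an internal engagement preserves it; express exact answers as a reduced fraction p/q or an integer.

N1=17 N2=29 N3=92 N4=93 achieved=1564/2697

design class (target 1564/2697): fixed-axis compound train
target = 1564/2697 in lowest terms: an exact hit needs N1·N3 = k·1564 and N2·N4 = k·2697 for one integer k, every count in [12, 96]; additionally prefer no 1:1 stage (N1 ≠ N2, N3 ≠ N4)
k = 1: N1·N3 = 1564 = 17·92, N2·N4 = 2697 = 29·93
achieved = 17·92/(29·93) = 1564/2697; |achieved − target| = 0 ≤ 391/67425 ✓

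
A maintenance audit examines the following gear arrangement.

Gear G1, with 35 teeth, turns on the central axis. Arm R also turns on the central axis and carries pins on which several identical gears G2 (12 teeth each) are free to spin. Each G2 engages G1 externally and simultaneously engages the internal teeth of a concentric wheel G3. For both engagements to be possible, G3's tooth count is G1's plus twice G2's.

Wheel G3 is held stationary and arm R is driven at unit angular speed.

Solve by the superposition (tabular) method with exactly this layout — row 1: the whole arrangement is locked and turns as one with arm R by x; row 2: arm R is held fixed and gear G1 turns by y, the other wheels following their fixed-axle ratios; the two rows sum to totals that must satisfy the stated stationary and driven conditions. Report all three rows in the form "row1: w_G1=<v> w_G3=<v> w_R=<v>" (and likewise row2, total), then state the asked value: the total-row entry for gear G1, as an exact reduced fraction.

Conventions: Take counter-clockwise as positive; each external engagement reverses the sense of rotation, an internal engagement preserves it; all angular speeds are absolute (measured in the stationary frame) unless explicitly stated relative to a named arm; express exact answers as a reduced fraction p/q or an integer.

row1: w_G1=1 w_G3=1 w_R=1
row2: w_G1=59/35 w_G3=-1 w_R=0
total: w_G1=94/35 w_G3=0 w_R=1
asked value: 94/35

planetary set (35T centre, 12T on arm, 59T internal) — Willis relation
row 1 (train locked, turned with arm): all members turn x
superposition row 2 [arm held]: sun y, ring −(35/59)·y, arm 0
boundary: total ω_ring = x − (35/59)·y = 0 and total ω_arm = x = 1  ⇒  y = 59/35, x = 1
row 2 ring = −(35/59)·59/35 = -1
totals (row 1 + row 2): sun 1 + 59/35 = 94/35, ring 1 + (-1) = 0, arm 1 + 0 = 1
asked cell (total, sun) = 94/35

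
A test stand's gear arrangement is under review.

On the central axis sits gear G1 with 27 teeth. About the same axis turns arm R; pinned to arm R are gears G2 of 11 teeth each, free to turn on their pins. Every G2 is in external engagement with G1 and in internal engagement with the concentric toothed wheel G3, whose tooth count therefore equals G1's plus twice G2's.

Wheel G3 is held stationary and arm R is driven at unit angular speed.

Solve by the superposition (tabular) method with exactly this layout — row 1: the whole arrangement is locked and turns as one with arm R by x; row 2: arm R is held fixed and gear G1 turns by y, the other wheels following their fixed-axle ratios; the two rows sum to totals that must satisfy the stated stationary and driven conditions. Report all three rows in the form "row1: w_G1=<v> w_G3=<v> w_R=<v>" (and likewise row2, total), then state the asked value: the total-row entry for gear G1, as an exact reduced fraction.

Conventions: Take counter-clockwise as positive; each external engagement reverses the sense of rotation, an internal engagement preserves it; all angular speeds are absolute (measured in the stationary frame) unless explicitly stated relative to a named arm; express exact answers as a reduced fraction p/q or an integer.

row1: w_G1=1 w_G3=1 w_R=1
row2: w_G1=49/27 w_G3=-1 w_R=0
total: w_G1=76/27 w_G3=0 w_R=1
asked value: 76/27

topology: planetary set — G1 27T / G2 11T / G3 49T, arm = carrier (Willis)
superposition row 1 [locked train]: every member turns x
row 2: sun turns y, ring = −(27/49)·y, arm 0
boundary: total ω_ring = x − (27/49)·y = 0 and total ω_arm = x = 1  ⇒  y = 49/27, x = 1
row 2 ring = −(27/49)·49/27 = -1
totals (row 1 + row 2): sun 1 + 49/27 = 76/27, ring 1 + (-1) = 0, arm 1 + 0 = 1
asked cell (total, sun) = 76/27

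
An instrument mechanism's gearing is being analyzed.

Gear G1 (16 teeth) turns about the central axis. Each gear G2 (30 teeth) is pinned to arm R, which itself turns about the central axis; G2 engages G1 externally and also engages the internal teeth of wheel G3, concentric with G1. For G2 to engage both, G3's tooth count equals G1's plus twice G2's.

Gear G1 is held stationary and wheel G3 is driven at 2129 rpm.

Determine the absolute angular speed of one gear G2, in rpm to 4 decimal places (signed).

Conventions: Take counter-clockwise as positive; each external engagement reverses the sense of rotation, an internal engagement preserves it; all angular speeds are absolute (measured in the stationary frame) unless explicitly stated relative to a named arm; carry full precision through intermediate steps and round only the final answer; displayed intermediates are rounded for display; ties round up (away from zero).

recognized (axles ride arm R): planetary set, 16/30/76 teeth
normalise by the input: solve with ω_ring = 1, then scale by 2129 rpm
ring teeth: 16 + 2·30 = 76
16(ω_sun−ω_arm) = −76(ω_ring−ω_arm),  ω_sun = 0, ω_ring = 1
16(0−ω_arm) = −76(1−ω_arm)  ⇒  92·ω_arm = 76  ⇒  ω_arm = 19/23
sun–planet mesh: 16·(0−19/23) = −30·(ω_p−ω_arm)  ⇒  ω_p−ω_arm = 152/345
ω_p = 19/23 + 152/345 = 19/15
scale: ω_p = 19/15 × 2129 rpm = +2696.7333 rpm

+2696.7333 rpm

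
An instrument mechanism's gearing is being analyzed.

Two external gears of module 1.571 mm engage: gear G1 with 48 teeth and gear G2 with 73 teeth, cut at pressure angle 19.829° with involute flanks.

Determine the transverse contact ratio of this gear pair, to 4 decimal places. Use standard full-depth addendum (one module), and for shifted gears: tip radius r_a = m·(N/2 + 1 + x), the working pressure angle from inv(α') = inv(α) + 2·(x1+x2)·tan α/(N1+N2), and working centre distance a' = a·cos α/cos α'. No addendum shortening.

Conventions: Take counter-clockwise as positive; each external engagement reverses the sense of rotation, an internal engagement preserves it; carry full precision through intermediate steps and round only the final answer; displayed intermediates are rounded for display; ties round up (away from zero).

1.7902

single-mesh involute tooth geometry (48T engaging 73T at module 1.571)
base radii: r_b1 = 35.468500, r_b2 = 53.941676
tip radii: r_a1 = 39.275000, r_a2 = 58.912500
no profile shift: α' = α, a' = a
action lengths: √(r_a1²−r_b1²) = 16.867459, √(r_a2²−r_b2²) = 23.684978
base pitch p_b = π·m·cos α = 4.642816
CR = (16.867459 + 23.684978 − 95.045500·sin 19.82900°)/4.642816 = 1.790220
contact ratio ≈ 1.7902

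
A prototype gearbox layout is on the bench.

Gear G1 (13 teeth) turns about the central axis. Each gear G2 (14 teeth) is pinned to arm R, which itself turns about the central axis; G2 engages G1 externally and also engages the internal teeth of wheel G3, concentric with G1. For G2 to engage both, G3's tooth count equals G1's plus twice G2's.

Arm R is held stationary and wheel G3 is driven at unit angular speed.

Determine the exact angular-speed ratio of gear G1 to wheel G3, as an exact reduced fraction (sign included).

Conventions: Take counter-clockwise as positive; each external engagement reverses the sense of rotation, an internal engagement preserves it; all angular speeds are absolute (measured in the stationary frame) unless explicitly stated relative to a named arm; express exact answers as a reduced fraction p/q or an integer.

-41/13

topology: planetary set — G1 13T / G2 14T / G3 41T, arm = carrier (Willis)
ring teeth: 13 + 2·14 = 41
13(ω_sun−ω_arm) = −41(ω_ring−ω_arm),  ω_arm = 0, ω_ring = 1
ω_sun = 0 − (41/13)(1−0) = -41/13
ω_out/ω_in = -41/13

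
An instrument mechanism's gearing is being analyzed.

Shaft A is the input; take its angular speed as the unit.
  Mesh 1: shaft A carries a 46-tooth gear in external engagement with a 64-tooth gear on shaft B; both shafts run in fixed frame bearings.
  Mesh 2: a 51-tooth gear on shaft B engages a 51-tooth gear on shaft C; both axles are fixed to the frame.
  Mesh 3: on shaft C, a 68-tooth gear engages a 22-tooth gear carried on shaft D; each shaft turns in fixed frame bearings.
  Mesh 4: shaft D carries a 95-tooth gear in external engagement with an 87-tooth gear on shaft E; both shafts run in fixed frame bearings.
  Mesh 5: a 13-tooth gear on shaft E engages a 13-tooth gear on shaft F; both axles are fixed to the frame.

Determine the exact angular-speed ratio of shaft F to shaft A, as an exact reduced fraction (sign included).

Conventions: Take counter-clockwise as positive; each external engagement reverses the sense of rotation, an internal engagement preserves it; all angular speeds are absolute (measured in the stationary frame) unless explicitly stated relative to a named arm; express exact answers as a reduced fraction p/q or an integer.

-37145/15312

class = fixed-axis compound train [5 meshes; 5 ratios multiply, 5 sense flips]
mesh 1 [46T→64T]: running ratio 23/32, sense −
mesh 2 [51T→51T]: running ratio 23/32, sense +
mesh 3 [68T→22T]: running ratio 391/176, sense −
mesh 4 [95T→87T]: running ratio 37145/15312, sense +
mesh 5 [13T→13T]: running ratio 37145/15312, sense −
ω_out/ω_in = -37145/15312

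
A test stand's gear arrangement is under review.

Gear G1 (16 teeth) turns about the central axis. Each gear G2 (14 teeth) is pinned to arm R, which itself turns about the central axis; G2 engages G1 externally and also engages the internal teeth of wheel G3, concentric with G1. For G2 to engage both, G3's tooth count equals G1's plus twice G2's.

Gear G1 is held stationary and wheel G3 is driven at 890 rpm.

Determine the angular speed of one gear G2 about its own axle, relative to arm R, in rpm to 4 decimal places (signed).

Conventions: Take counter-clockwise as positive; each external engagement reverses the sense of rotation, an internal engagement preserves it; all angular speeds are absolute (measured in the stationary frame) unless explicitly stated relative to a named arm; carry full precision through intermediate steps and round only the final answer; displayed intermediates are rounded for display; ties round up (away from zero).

+745.9048 rpm

class = planetary set [G3 = 16+2·14 = 44; Willis about the carrier]
normalise by the input: solve with ω_ring = 1, then scale by 890 rpm
ring teeth: 16 + 2·14 = 44
16(ω_sun−ω_arm) = −44(ω_ring−ω_arm),  ω_sun = 0, ω_ring = 1
16(0−ω_arm) = −44(1−ω_arm)  ⇒  60·ω_arm = 44  ⇒  ω_arm = 11/15
sun–planet mesh: 16·(0−11/15) = −14·(ω_p−ω_arm)  ⇒  ω_p−ω_arm = 88/105
scale: ω_p−ω_arm = 88/105 × 890 rpm = +745.9048 rpm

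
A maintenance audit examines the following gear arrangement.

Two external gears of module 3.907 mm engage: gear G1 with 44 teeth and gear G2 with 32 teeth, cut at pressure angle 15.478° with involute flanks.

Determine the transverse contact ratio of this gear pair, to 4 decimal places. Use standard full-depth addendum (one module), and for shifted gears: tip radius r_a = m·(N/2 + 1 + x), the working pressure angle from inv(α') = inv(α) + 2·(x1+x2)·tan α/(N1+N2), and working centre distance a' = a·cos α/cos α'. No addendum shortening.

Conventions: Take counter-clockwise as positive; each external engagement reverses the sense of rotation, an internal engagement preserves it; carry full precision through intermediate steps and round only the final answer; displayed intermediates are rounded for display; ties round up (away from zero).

class = single-mesh tooth geometry [involute pair 44T × 32T, m = 3.907]
base radii: r_b1 = 82.836706, r_b2 = 60.244877
tip radii: r_a1 = 89.861000, r_a2 = 66.419000
no profile shift: α' = α, a' = a
action lengths: √(r_a1²−r_b1²) = 34.829291, √(r_a2²−r_b2²) = 27.964949
base pitch p_b = π·m·cos α = 11.829054
CR = (34.829291 + 27.964949 − 148.466000·sin 15.47800°)/11.829054 = 1.959021
contact ratio ≈ 1.9590

1.9590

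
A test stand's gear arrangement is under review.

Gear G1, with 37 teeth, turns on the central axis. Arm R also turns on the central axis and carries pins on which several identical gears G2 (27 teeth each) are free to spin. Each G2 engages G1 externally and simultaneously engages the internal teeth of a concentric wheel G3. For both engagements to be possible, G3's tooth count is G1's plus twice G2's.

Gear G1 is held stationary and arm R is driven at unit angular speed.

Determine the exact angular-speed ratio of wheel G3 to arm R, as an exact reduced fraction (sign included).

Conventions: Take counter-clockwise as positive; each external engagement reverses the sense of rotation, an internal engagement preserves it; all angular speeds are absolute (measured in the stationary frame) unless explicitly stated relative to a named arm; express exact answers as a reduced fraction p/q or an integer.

128/91

planetary set (37T centre, 27T on arm, 91T internal) — Willis relation
ring teeth: 37 + 2·27 = 91
37(ω_sun−ω_arm) = −91(ω_ring−ω_arm),  ω_sun = 0, ω_arm = 1
ω_ring = 1 − (37/91)(0−1) = 128/91
ω_out/ω_in = 128/91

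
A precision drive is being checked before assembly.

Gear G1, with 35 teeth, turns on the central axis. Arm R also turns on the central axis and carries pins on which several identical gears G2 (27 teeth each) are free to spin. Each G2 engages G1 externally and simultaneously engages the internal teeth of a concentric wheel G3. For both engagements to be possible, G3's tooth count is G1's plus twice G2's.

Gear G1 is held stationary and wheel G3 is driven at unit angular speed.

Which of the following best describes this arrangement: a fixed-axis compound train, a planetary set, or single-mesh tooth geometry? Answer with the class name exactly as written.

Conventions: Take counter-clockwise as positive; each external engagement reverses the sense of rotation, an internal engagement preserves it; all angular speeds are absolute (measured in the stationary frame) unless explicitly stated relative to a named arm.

topology: planetary set — G1 35T / G2 27T / G3 89T, arm = carrier (Willis)
classification: planetary set

planetary set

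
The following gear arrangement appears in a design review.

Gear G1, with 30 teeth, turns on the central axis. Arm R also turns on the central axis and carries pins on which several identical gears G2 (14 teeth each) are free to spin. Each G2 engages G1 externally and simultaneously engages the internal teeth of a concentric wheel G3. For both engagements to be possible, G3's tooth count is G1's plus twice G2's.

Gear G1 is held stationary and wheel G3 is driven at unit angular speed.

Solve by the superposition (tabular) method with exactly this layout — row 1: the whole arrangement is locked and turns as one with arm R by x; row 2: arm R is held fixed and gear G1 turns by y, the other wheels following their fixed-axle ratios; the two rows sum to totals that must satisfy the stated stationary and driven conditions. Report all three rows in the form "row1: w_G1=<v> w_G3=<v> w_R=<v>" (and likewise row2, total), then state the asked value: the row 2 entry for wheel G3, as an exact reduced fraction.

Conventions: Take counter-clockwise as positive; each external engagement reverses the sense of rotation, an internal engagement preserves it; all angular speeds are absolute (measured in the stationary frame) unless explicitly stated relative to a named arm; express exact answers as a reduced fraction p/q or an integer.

planetary set (30T centre, 14T on arm, 58T internal) — Willis relation
row 1: whole set turns with the arm by x
row 2 — arm fixed, fixed-axis ratios: sun y, ring −(30/58)·y, arm 0
boundary: total ω_sun = x + y = 0 and total ω_ring = x − (30/58)·y = 1  ⇒  y = -29/44, x = 29/44
row 2 ring = −(30/58)·(-29/44) = 15/44
totals (row 1 + row 2): sun 29/44 + (-29/44) = 0, ring 29/44 + 15/44 = 1, arm 29/44 + 0 = 29/44
asked cell (row2, ring) = 15/44

row1: w_G1=29/44 w_G3=29/44 w_R=29/44
row2: w_G1=-29/44 w_G3=15/44 w_R=0
total: w_G1=0 w_G3=1 w_R=29/44
asked value: 15/44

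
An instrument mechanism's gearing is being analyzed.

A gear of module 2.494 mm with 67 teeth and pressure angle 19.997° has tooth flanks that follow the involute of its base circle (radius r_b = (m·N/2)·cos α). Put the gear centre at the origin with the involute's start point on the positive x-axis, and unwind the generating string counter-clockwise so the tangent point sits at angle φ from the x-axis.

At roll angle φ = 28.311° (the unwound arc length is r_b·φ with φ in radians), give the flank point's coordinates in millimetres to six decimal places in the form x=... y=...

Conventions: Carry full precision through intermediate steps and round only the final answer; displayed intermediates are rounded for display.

x=87.519258 y=3.080854

recognized (one wheel, involute flank): single-mesh tooth geometry, m = 2.494, N = 67
pitch radius r_p = m·N/2 = 2.494·67/2 = 83.549000
base radius r_b = r_p·cos α = 83.549000·cos 19.997° = 78.511875
roll angle φ = 28.311° = 0.49412016 rad
x = r_b·(cos φ + φ·sin φ) = 87.519258
y = r_b·(sin φ − φ·cos φ) = 3.080854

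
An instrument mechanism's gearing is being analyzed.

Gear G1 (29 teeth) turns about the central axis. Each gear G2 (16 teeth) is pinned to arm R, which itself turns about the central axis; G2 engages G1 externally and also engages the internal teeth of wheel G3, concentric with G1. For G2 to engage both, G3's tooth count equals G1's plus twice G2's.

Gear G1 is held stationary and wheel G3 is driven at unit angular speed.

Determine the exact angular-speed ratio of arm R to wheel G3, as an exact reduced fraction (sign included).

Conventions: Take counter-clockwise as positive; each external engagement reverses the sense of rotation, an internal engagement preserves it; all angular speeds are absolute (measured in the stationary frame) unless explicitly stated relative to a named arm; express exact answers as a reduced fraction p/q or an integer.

61/90

recognized (axles ride arm R): planetary set, 29/16/61 teeth
ring teeth: 29 + 2·16 = 61
29(ω_sun−ω_arm) = −61(ω_ring−ω_arm),  ω_sun = 0, ω_ring = 1
29(0−ω_arm) = −61(1−ω_arm)  ⇒  90·ω_arm = 61  ⇒  ω_arm = 61/90
ω_out/ω_in = 61/90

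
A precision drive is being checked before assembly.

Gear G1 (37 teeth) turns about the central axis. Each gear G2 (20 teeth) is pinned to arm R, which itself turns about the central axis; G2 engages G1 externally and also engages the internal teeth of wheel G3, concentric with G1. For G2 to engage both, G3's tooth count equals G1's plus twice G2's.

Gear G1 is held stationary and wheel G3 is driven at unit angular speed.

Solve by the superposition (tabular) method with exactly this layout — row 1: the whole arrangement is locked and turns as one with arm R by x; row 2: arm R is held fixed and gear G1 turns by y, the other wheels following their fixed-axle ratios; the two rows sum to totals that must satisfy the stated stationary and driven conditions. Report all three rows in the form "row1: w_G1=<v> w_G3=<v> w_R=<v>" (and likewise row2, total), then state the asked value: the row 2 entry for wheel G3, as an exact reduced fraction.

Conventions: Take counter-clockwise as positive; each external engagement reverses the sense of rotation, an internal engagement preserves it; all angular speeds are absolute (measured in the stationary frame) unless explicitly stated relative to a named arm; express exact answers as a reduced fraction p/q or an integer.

recognized (axles ride arm R): planetary set, 37/20/77 teeth
row 1: whole set turns with the arm by x
row 2 — arm fixed, fixed-axis ratios: sun y, ring −(37/77)·y, arm 0
boundary: total ω_sun = x + y = 0 and total ω_ring = x − (37/77)·y = 1  ⇒  y = -77/114, x = 77/114
row 2 ring = −(37/77)·(-77/114) = 37/114
totals (row 1 + row 2): sun 77/114 + (-77/114) = 0, ring 77/114 + 37/114 = 1, arm 77/114 + 0 = 77/114
asked cell (row2, ring) = 37/114

row1: w_G1=77/114 w_G3=77/114 w_R=77/114
row2: w_G1=-77/114 w_G3=37/114 w_R=0
total: w_G1=0 w_G3=1 w_R=77/114
asked value: 37/114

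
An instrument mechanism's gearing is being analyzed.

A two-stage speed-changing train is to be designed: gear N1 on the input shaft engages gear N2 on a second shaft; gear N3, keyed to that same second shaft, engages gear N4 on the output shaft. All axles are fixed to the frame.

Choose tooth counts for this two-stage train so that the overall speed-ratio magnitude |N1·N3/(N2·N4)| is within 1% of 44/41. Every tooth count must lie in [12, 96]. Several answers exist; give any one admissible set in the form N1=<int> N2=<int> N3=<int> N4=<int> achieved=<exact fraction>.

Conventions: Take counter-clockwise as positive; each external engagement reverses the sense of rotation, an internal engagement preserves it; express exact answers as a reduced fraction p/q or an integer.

design class (target 44/41): fixed-axis compound train
target = 44/41 in lowest terms: an exact hit needs N1·N3 = k·44 and N2·N4 = k·41 for one integer k, every count in [12, 96]; additionally prefer no 1:1 stage (N1 ≠ N2, N3 ≠ N4)
k = 1…11: no 1:1-free in-range split of k·44 and k·41 into factor pairs; take k = 12
k = 12: N1·N3 = 528 = 12·44, N2·N4 = 492 = 41·12
achieved = 12·44/(41·12) = 44/41; |achieved − target| = 0 ≤ 11/1025 ✓

N1=12 N2=41 N3=44 N4=12 achieved=44/41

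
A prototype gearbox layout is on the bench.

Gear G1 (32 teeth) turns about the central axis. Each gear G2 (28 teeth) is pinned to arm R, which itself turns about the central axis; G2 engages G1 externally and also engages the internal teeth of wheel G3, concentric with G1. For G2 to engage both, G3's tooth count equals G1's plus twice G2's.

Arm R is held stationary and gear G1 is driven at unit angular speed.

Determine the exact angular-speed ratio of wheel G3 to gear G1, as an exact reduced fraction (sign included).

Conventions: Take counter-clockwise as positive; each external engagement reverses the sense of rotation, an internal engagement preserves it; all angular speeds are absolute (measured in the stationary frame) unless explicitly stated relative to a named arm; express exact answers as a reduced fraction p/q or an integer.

-4/11

planetary set (32T centre, 28T on arm, 88T internal) — Willis relation
ring teeth: 32 + 2·28 = 88
32(ω_sun−ω_arm) = −88(ω_ring−ω_arm),  ω_arm = 0, ω_sun = 1
ω_ring = 0 − (32/88)(1−0) = -4/11
ω_out/ω_in = -4/11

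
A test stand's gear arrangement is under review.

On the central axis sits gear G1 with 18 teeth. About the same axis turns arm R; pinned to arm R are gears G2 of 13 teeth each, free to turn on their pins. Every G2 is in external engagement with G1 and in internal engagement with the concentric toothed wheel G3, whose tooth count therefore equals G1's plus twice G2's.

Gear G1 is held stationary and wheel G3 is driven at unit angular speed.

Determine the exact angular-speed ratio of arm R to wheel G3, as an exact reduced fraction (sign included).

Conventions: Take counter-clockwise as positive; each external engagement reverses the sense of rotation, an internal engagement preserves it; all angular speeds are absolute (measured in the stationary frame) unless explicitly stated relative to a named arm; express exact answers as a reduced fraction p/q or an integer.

recognized (axles ride arm R): planetary set, 18/13/44 teeth
ring teeth: 18 + 2·13 = 44
18(ω_sun−ω_arm) = −44(ω_ring−ω_arm),  ω_sun = 0, ω_ring = 1
18(0−ω_arm) = −44(1−ω_arm)  ⇒  62·ω_arm = 44  ⇒  ω_arm = 22/31
ω_out/ω_in = 22/31

22/31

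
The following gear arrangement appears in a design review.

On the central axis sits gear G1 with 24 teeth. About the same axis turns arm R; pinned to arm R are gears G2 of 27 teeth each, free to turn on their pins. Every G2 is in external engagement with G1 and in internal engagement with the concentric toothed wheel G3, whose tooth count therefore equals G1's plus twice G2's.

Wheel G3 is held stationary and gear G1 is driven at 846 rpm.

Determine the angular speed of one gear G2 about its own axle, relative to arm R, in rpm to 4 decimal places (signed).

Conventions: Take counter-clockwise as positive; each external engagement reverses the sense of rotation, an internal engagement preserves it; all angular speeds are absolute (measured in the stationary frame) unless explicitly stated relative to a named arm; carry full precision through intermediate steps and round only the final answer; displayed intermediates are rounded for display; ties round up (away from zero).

-575.0588 rpm

recognized (axles ride arm R): planetary set, 24/27/78 teeth
normalise by the input: solve with ω_sun = 1, then scale by 846 rpm
ring teeth: 24 + 2·27 = 78
24(ω_sun−ω_arm) = −78(ω_ring−ω_arm),  ω_ring = 0, ω_sun = 1
24(1−ω_arm) = −78(0−ω_arm)  ⇒  102·ω_arm = 24  ⇒  ω_arm = 4/17
sun–planet mesh: 24·(1−4/17) = −27·(ω_p−ω_arm)  ⇒  ω_p−ω_arm = -104/153
scale: ω_p−ω_arm = -104/153 × 846 rpm = -575.0588 rpm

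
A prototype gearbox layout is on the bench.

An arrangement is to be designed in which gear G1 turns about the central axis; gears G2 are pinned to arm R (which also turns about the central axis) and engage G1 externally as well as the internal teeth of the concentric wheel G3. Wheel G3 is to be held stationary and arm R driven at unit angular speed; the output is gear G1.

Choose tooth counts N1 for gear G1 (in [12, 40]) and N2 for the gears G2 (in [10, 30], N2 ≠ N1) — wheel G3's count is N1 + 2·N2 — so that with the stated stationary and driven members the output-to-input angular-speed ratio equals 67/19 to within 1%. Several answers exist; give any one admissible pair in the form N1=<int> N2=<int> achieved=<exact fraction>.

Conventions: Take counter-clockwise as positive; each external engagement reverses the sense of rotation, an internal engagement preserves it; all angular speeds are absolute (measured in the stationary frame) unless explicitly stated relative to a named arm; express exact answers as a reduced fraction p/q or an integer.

N1=38 N2=29 achieved=67/19

topology: planetary set — design target 67/19, arm = carrier (Willis)
Willis with ω_ring = 0: ω_sun/ω_arm = (N1+N3)/N1; set equal to 67/19  ⇒  N3/N1 = 67/19 − 1 = 48/19
N3 = N1 + 2·N2  ⇒  N2/N1 = (N3/N1 − 1)/2 = (48/19 − 1)/2 = 29/38
smallest multiple with N1 ≥ 12 and N2 ≥ 10: k = 1  ⇒  N1 = 1·38 = 38, N2 = 1·29 = 29 (N1 ≤ 40, N2 ≤ 30, N2 ≠ N1 ✓), N3 = 38 + 2·29 = 96
check: (N1+N3)/N1 with N1 = 38, N3 = 96 gives 67/19; |achieved − target| = 0 ≤ 67/1900 ✓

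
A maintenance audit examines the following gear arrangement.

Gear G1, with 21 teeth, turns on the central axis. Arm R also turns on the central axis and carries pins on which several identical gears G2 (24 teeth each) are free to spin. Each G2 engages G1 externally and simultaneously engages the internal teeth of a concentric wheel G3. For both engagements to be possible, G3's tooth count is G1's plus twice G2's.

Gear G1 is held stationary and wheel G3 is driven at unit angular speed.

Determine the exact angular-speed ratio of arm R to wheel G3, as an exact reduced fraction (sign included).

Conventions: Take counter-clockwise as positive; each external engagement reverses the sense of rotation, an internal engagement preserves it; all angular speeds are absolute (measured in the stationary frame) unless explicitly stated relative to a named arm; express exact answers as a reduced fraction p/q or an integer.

class = planetary set [G3 = 21+2·24 = 69; Willis about the carrier]
ring teeth: 21 + 2·24 = 69
21(ω_sun−ω_arm) = −69(ω_ring−ω_arm),  ω_sun = 0, ω_ring = 1
21(0−ω_arm) = −69(1−ω_arm)  ⇒  90·ω_arm = 69  ⇒  ω_arm = 23/30
ω_out/ω_in = 23/30

23/30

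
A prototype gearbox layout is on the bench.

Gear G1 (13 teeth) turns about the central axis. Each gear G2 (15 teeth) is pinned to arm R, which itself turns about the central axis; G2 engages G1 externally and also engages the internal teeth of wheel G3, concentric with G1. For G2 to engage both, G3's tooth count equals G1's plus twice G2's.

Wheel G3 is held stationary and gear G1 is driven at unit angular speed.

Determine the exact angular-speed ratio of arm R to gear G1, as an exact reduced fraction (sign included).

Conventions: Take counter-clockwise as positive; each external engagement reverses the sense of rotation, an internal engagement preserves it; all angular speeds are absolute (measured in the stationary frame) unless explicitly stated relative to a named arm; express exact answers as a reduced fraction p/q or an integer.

planetary set (13T centre, 15T on arm, 43T internal) — Willis relation
ring teeth: 13 + 2·15 = 43
13(ω_sun−ω_arm) = −43(ω_ring−ω_arm),  ω_ring = 0, ω_sun = 1
13(1−ω_arm) = −43(0−ω_arm)  ⇒  56·ω_arm = 13  ⇒  ω_arm = 13/56
ω_out/ω_in = 13/56

13/56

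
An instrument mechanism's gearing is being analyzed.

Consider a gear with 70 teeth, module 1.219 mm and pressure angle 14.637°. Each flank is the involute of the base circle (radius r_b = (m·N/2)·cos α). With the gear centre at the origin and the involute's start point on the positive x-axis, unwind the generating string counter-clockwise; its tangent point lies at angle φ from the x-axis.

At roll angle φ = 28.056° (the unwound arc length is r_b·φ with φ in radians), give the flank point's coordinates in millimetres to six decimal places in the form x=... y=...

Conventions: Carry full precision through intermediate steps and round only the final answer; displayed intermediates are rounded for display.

x=45.936647 y=1.577184

class = single-mesh tooth geometry [base-circle involute, m = 1.219, 70T]
pitch radius r_p = m·N/2 = 1.219·70/2 = 42.665000
base radius r_b = r_p·cos α = 42.665000·cos 14.637° = 41.280358
roll angle φ = 28.056° = 0.48966957 rad
x = r_b·(cos φ + φ·sin φ) = 45.936647
y = r_b·(sin φ − φ·cos φ) = 1.577184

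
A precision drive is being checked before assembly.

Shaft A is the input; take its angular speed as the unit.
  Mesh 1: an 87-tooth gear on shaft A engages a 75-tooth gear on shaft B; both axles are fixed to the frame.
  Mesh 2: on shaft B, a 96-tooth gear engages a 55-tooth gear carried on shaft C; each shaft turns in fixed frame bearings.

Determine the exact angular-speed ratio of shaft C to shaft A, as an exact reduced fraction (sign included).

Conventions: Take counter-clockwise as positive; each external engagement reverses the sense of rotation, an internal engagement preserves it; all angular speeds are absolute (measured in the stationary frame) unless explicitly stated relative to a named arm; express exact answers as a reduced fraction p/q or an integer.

2784/1375

class = fixed-axis compound train [2 meshes; 2 ratios multiply, 2 sense flips]
mesh 1 [87T→75T]: running ratio 29/25, sense −
mesh 2 [96T→55T]: running ratio 2784/1375, sense +
ω_out/ω_in = 2784/1375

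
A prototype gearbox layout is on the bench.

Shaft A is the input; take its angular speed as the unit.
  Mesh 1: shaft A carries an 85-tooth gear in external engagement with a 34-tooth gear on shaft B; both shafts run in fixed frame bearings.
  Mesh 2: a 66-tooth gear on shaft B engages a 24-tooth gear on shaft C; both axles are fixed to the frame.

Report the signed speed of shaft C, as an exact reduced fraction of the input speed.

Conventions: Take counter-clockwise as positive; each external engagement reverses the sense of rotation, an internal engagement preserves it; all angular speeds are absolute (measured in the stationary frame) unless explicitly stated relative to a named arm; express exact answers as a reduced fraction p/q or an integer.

55/8

2-mesh fixed-axis compound train (all bearings frame-fixed)
mesh 1 [85T→34T]: |ω|/ω_in = 1×85/34 = 5/2, sense flips to −
mesh 2 [66T→24T]: |ω|/ω_in = (5/2)×66/24 = 55/8, sense flips to +
signed output speed (× input speed) = 55/8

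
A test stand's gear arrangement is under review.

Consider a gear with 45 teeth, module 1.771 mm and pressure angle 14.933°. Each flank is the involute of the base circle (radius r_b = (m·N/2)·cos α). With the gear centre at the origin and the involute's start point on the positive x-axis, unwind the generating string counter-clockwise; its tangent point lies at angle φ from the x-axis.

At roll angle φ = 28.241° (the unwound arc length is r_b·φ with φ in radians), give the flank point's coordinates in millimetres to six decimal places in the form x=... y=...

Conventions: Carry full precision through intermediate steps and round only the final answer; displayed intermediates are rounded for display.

class = single-mesh tooth geometry [base-circle involute, m = 1.771, 45T]
pitch radius r_p = m·N/2 = 1.771·45/2 = 39.847500
base radius r_b = r_p·cos α = 39.847500·cos 14.933° = 38.501763
roll angle φ = 28.241° = 0.49289843 rad
x = r_b·(cos φ + φ·sin φ) = 42.898487
y = r_b·(sin φ − φ·cos φ) = 1.499836

x=42.898487 y=1.499836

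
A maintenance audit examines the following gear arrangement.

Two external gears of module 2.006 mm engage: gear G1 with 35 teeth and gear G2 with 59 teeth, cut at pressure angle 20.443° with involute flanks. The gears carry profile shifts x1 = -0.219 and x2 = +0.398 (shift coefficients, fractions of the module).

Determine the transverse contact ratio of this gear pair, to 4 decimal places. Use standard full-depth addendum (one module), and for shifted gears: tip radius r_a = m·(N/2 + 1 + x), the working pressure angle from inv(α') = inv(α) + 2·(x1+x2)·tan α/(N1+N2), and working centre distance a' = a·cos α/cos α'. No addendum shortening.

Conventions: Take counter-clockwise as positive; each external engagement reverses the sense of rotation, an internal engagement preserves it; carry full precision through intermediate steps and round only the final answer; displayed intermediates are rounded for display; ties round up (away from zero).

1.6890

recognized (one external pair, fixed centres): single-mesh tooth geometry, m = 2.006, N1 = 35, N2 = 59
base radii: r_b1 = 32.894091, r_b2 = 55.450040
tip radii: r_a1 = 36.671686, r_a2 = 61.981388
inv(α') = inv(20.443°) + 2·(-0.219+0.398)·tan α/(35+59) = 0.01737316  ⇒  α' = 21.01099°
a' = a·cos α / cos α' = 94.2820·cos 20.443°/cos 21.01099° = 94.636342
action lengths: √(r_a1²−r_b1²) = 16.210839, √(r_a2²−r_b2²) = 27.694504
base pitch p_b = π·m·cos α = 5.905133
CR = (16.210839 + 27.694504 − 94.636342·sin 21.01099°)/5.905133 = 1.689000
contact ratio ≈ 1.6890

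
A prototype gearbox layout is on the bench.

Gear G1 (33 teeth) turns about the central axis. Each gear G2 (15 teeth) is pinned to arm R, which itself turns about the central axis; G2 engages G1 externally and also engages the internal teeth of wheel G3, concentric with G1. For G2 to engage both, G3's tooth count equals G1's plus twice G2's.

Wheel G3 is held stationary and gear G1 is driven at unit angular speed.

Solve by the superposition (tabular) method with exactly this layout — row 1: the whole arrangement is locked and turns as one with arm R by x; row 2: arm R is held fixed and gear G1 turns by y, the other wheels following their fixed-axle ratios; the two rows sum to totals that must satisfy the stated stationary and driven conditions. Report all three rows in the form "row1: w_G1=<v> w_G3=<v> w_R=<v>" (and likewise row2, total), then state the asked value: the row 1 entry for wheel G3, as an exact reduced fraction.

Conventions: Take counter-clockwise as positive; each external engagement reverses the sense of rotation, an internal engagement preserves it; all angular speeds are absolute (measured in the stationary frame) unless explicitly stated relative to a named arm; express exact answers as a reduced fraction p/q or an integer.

row1: w_G1=11/32 w_G3=11/32 w_R=11/32
row2: w_G1=21/32 w_G3=-11/32 w_R=0
total: w_G1=1 w_G3=0 w_R=11/32
asked value: 11/32

planetary set (33T centre, 15T on arm, 63T internal) — Willis relation
superposition row 1 [locked train]: every member turns x
superposition row 2 [arm held]: sun y, ring −(33/63)·y, arm 0
boundary: total ω_ring = x − (33/63)·y = 0 and total ω_sun = x + y = 1  ⇒  y = 21/32, x = 11/32
row 2 ring = −(33/63)·21/32 = -11/32
totals (row 1 + row 2): sun 11/32 + 21/32 = 1, ring 11/32 + (-11/32) = 0, arm 11/32 + 0 = 11/32
asked cell (row1, ring) = 11/32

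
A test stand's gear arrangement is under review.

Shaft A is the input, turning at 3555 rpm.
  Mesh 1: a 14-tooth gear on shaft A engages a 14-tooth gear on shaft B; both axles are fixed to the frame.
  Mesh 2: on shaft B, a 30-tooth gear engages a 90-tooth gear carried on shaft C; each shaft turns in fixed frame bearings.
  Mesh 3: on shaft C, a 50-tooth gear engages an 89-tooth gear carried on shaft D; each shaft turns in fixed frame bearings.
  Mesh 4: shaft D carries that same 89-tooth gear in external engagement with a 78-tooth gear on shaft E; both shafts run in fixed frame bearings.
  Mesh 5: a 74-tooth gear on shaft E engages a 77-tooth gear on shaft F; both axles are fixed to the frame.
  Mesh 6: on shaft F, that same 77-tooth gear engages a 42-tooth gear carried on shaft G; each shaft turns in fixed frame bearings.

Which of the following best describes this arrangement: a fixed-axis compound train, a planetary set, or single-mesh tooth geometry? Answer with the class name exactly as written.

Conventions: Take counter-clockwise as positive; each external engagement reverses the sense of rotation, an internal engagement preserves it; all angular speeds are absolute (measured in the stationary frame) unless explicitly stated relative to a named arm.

topology: fixed-axis compound train — 6 meshes, A→G
classification: fixed-axis compound train

fixed-axis compound train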